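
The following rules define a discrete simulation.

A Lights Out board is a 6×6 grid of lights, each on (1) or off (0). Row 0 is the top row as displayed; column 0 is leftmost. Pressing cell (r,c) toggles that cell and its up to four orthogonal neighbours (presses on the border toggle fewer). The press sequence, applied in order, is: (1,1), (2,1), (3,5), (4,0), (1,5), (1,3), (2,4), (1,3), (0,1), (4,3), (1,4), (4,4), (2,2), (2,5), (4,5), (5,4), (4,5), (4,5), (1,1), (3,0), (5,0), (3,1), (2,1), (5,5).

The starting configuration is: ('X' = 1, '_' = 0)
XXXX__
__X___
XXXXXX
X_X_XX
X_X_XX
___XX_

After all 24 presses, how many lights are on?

17

0) XXXX__
__X___
XXXXXX
X_X_XX
X_X_XX
___XX_
1) X_XX__
XX____
X_XXXX
X_X_XX
X_X_XX
___XX_
2) X_XX__
X_____
_X_XXX
XXX_XX
X_X_XX
___XX_
3) X_XX__
X_____
_X_XX_
XXX___
X_X_X_
___XX_
4) X_XX__
X_____
_X_XX_
_XX___
_XX_X_
X__XX_
5) X_XX_X
X___XX
_X_XXX
_XX___
_XX_X_
X__XX_
6) X_X__X
X_XX_X
_X__XX
_XX___
_XX_X_
X__XX_
7) X_X__X
X_XXXX
_X_X__
_XX_X_
_XX_X_
X__XX_
8) X_XX_X
X____X
_X____
_XX_X_
_XX_X_
X__XX_
9) _X_X_X
XX___X
_X____
_XX_X_
_XX_X_
X__XX_
10) _X_X_X
XX___X
_X____
_XXXX_
_X_X__
X___X_
11) _X_XXX
XX_XX_
_X__X_
_XXXX_
_X_X__
X___X_
12) _X_XXX
XX_XX_
_X__X_
_XXX__
_X__XX
X_____
13) _X_XXX
XXXXX_
__XXX_
_X_X__
_X__XX
X_____
14) _X_XXX
XXXXXX
__XX_X
_X_X_X
_X__XX
X_____
15) _X_XXX
XXXXXX
__XX_X
_X_X__
_X____
X____X
16) _X_XXX
XXXXXX
__XX_X
_X_X__
_X__X_
X__XX_
17) _X_XXX
XXXXXX
__XX_X
_X_X_X
_X___X
X__XXX
18) _X_XXX
XXXXXX
__XX_X
_X_X__
_X__X_
X__XX_
19) ___XXX
___XXX
_XXX_X
_X_X__
_X__X_
X__XX_
20) ___XXX
___XXX
XXXX_X
X__X__
XX__X_
X__XX_
21) ___XXX
___XXX
XXXX_X
X__X__
_X__X_
_X_XX_
22) ___XXX
___XXX
X_XX_X
_XXX__
____X_
_X_XX_
23) ___XXX
_X_XXX
_X_X_X
__XX__
____X_
_X_XX_
24) ___XXX
_X_XXX
_X_X_X
__XX__
____XX
_X_X_X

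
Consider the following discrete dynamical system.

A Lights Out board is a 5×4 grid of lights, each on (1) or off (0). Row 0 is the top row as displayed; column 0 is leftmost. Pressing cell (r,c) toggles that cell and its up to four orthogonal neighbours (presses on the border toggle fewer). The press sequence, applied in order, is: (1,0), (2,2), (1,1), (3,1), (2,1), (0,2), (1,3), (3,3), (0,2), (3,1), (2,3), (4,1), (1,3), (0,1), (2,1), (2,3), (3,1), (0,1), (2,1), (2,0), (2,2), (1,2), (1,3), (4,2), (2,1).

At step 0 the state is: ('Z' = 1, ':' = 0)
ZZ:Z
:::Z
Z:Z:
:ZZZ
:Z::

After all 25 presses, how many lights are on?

k=0  ZZ:Z
:::Z
Z:Z:
:ZZZ
:Z::
k=1  :Z:Z
ZZ:Z
::Z:
:ZZZ
:Z::
k=2  :Z:Z
ZZZZ
:Z:Z
:Z:Z
:Z::
k=3  :::Z
:::Z
:::Z
:Z:Z
:Z::
k=4  :::Z
:::Z
:Z:Z
Z:ZZ
::::
k=5  :::Z
:Z:Z
Z:ZZ
ZZZZ
::::
k=6  :ZZ:
:ZZZ
Z:ZZ
ZZZZ
::::
k=7  :ZZZ
:Z::
Z:Z:
ZZZZ
::::
k=8  :ZZZ
:Z::
Z:ZZ
ZZ::
:::Z
k=9  ::::
:ZZ:
Z:ZZ
ZZ::
:::Z
k=10  ::::
:ZZ:
ZZZZ
::Z:
:Z:Z
k=11  ::::
:ZZZ
ZZ::
::ZZ
:Z:Z
k=12  ::::
:ZZZ
ZZ::
:ZZZ
Z:ZZ
k=13  :::Z
:Z::
ZZ:Z
:ZZZ
Z:ZZ
k=14  ZZZZ
::::
ZZ:Z
:ZZZ
Z:ZZ
k=15  ZZZZ
:Z::
::ZZ
::ZZ
Z:ZZ
k=16  ZZZZ
:Z:Z
::::
::Z:
Z:ZZ
k=17  ZZZZ
:Z:Z
:Z::
ZZ::
ZZZZ
k=18  :::Z
:::Z
:Z::
ZZ::
ZZZZ
k=19  :::Z
:Z:Z
Z:Z:
Z:::
ZZZZ
k=20  :::Z
ZZ:Z
:ZZ:
::::
ZZZZ
k=21  :::Z
ZZZZ
:::Z
::Z:
ZZZZ
k=22  ::ZZ
Z:::
::ZZ
::Z:
ZZZZ
k=23  ::Z:
Z:ZZ
::Z:
::Z:
ZZZZ
k=24  ::Z:
Z:ZZ
::Z:
::::
Z:::
k=25  ::Z:
ZZZZ
ZZ::
:Z::
Z:::

9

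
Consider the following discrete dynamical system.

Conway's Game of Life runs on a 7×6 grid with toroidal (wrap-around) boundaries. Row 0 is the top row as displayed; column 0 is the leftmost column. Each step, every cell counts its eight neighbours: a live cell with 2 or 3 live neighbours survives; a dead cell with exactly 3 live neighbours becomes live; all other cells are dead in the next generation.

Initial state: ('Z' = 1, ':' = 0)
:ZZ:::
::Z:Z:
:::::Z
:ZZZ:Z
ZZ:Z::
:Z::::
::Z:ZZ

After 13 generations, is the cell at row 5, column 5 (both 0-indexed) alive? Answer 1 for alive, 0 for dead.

step 0: :ZZ:::
::Z:Z:
:::::Z
:ZZZ:Z
ZZ:Z::
:Z::::
::Z:ZZ
step 1: :ZZ:ZZ
:ZZZ::
ZZ:::Z
:Z:Z:Z
:::ZZ:
:Z:ZZZ
Z:ZZ::
step 2: ::::ZZ
:::Z::
:::Z:Z
:Z:Z:Z
::::::
ZZ:::Z
::::::
step 3: ::::Z:
:::Z:Z
Z::Z::
Z:Z:::
:ZZ:ZZ
Z:::::
::::Z:
step 4: :::ZZZ
:::Z:Z
ZZZZZZ
Z:Z:Z:
::ZZ:Z
ZZ:ZZ:
:::::Z
step 5: Z::Z:Z
:Z::::
::::::
::::::
::::::
ZZ:Z::
::Z:::
step 6: ZZZ:::
Z:::::
::::::
::::::
::::::
:ZZ:::
::ZZZZ
step 7: Z:Z:Z:
Z:::::
::::::
::::::
::::::
:ZZ:Z:
::::ZZ
step 8: ZZ:ZZ:
:Z:::Z
::::::
::::::
::::::
:::ZZZ
Z:Z:Z:
step 9: :::ZZ:
:ZZ:ZZ
::::::
::::::
::::Z:
:::ZZZ
Z:Z:::
step 10: Z:::Z:
::Z:ZZ
::::::
::::::
:::ZZZ
:::ZZZ
::Z:::
step 11: :Z::Z:
:::ZZZ
::::::
::::Z:
:::Z:Z
::Z::Z
::::::
step 12: :::ZZZ
:::ZZZ
:::Z:Z
::::Z:
:::Z:Z
::::Z:
::::::
step 13: :::Z:Z
Z:Z:::
:::Z:Z
:::Z:Z
:::Z:Z
::::Z:
:::Z:Z

0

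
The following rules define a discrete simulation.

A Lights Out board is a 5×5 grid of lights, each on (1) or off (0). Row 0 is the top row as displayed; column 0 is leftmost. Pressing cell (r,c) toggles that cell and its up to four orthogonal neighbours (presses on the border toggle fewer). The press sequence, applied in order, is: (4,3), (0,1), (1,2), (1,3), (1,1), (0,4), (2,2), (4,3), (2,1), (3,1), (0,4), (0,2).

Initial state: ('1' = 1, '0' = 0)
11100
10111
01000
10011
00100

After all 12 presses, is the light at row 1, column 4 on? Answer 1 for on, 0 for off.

step 0: 11100
10111
01000
10011
00100
step 1: 11100
10111
01000
10001
00011
step 2: 00000
11111
01000
10001
00011
step 3: 00100
10001
01100
10001
00011
step 4: 00110
10110
01110
10001
00011
step 5: 01110
01010
00110
10001
00011
step 6: 01101
01011
00110
10001
00011
step 7: 01101
01111
01000
10101
00011
step 8: 01101
01111
01000
10111
00100
step 9: 01101
00111
10100
11111
00100
step 10: 01101
00111
11100
00011
01100
step 11: 01110
00110
11100
00011
01100
step 12: 00000
00010
11100
00011
01100

0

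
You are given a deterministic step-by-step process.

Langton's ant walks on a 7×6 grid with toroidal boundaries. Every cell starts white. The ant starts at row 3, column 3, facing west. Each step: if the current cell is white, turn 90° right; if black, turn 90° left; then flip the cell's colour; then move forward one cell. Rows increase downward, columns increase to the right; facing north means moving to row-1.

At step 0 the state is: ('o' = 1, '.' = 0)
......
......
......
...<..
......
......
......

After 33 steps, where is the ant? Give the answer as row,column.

4,5

[0] ......
......
......
...<..
......
......
......
[1] ......
......
...^..
...o..
......
......
......
[2] ......
......
...o>.
...o..
......
......
......
[3] ......
......
...oo.
...ov.
......
......
......
[4] ......
......
...oo.
...<o.
......
......
......
[5] ......
......
...oo.
....o.
...v..
......
......
[6] ......
......
...oo.
....o.
..<o..
......
......
[7] ......
......
...oo.
..^.o.
..oo..
......
......
[8] ......
......
...oo.
..o>o.
..oo..
......
......
[9] ......
......
...oo.
..ooo.
..ov..
......
......
[10] ......
......
...oo.
..ooo.
..o.>.
......
......
[11] ......
......
...oo.
..ooo.
..o.o.
....v.
......
[12] ......
......
...oo.
..ooo.
..o.o.
...<o.
......
[13] ......
......
...oo.
..ooo.
..o^o.
...oo.
......
[14] ......
......
...oo.
..ooo.
..oo>.
...oo.
......
[15] ......
......
...oo.
..oo^.
..oo..
...oo.
......
[16] ......
......
...oo.
..o<..
..oo..
...oo.
......
[17] ......
......
...oo.
..o...
..ov..
...oo.
......
[18] ......
......
...oo.
..o...
..o.>.
...oo.
......
[19] ......
......
...oo.
..o...
..o.o.
...ov.
......
[20] ......
......
...oo.
..o...
..o.o.
...o.>
......
[21] ......
......
...oo.
..o...
..o.o.
...o.o
.....v
[22] ......
......
...oo.
..o...
..o.o.
...o.o
....<o
[23] ......
......
...oo.
..o...
..o.o.
...o^o
....oo
[24] ......
......
...oo.
..o...
..o.o.
...oo>
....oo
[25] ......
......
...oo.
..o...
..o.o^
...oo.
....oo
[26] ......
......
...oo.
..o...
>.o.oo
...oo.
....oo
[27] ......
......
...oo.
..o...
o.o.oo
v..oo.
....oo
[28] ......
......
...oo.
..o...
o.o.oo
o..oo<
....oo
[29] ......
......
...oo.
..o...
o.o.o^
o..ooo
....oo
[30] ......
......
...oo.
..o...
o.o.<.
o..ooo
....oo
[31] ......
......
...oo.
..o...
o.o...
o..ovo
....oo
[32] ......
......
...oo.
..o...
o.o...
o..o.>
....oo
[33] ......
......
...oo.
..o...
o.o..^
o..o..
....oo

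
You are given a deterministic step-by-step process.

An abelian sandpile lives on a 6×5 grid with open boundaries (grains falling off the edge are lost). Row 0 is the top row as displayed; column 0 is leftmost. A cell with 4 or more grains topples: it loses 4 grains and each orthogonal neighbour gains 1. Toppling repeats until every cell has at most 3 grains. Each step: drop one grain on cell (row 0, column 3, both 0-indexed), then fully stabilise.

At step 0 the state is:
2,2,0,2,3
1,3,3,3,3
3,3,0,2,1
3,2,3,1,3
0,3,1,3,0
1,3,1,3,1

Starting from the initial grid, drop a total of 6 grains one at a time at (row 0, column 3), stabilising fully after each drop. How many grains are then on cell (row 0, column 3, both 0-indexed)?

k=0  2,2,0,2,3
1,3,3,3,3
3,3,0,2,1
3,2,3,1,3
0,3,1,3,0
1,3,1,3,1
k=1  2,2,0,3,3
1,3,3,3,3
3,3,0,2,1
3,2,3,1,3
0,3,1,3,0
1,3,1,3,1
k=2  2,3,2,2,1
3,1,1,2,1
1,2,3,3,2
1,2,0,2,3
2,1,3,3,0
2,0,2,3,1
k=3  2,3,2,3,1
3,1,1,2,1
1,2,3,3,2
1,2,0,2,3
2,1,3,3,0
2,0,2,3,1
k=4  2,3,3,0,2
3,1,1,3,1
1,2,3,3,2
1,2,0,2,3
2,1,3,3,0
2,0,2,3,1
k=5  2,3,3,1,2
3,1,1,3,1
1,2,3,3,2
1,2,0,2,3
2,1,3,3,0
2,0,2,3,1
k=6  2,3,3,2,2
3,1,1,3,1
1,2,3,3,2
1,2,0,2,3
2,1,3,3,0
2,0,2,3,1

2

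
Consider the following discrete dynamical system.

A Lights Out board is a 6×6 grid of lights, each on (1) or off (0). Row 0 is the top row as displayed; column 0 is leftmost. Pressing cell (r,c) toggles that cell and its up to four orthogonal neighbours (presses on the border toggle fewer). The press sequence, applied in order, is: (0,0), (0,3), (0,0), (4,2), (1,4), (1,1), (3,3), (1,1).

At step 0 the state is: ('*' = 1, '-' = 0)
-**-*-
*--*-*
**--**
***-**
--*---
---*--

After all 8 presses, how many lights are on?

0) -**-*-
*--*-*
**--**
***-**
--*---
---*--
1) *-*-*-
---*-*
**--**
***-**
--*---
---*--
2) *--*--
-----*
**--**
***-**
--*---
---*--
3) -*-*--
*----*
**--**
***-**
--*---
---*--
4) -*-*--
*----*
**--**
**--**
-*-*--
--**--
5) -*-**-
*--**-
**---*
**--**
-*-*--
--**--
6) ---**-
-****-
*----*
**--**
-*-*--
--**--
7) ---**-
-****-
*--*-*
****-*
-*----
--**--
8) -*-**-
*--**-
**-*-*
****-*
-*----
--**--

18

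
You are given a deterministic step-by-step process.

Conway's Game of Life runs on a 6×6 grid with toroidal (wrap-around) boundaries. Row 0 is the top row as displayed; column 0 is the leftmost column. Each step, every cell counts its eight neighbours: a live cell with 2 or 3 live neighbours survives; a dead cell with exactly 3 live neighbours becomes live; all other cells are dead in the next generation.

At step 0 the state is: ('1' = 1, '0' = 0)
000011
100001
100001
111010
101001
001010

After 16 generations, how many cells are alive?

k=0  000011
100001
100001
111010
101001
001010
k=1  100110
000000
000010
001110
101010
110010
k=2  110110
000111
000010
011010
101010
101010
k=3  110000
101000
001000
011010
101010
101010
k=4  101100
101000
001000
001001
101010
101000
k=5  101101
001000
001100
001001
101000
101000
k=6  101101
000010
011100
001000
101101
101000
k=7  101111
100011
011100
100010
101101
000000
k=8  110100
000000
011100
100010
110111
000000
k=9  000000
100100
011100
000000
110110
000100
k=10  000000
010100
011100
100010
001110
001110
k=11  000010
010100
110110
000011
011000
001010
k=12  001010
110101
110100
000011
011011
011000
k=13  000011
000101
010100
000000
011011
100011
k=14  000100
101101
001010
110110
010110
010000
k=15  110110
011001
000000
110000
010111
000110
k=16  110000
011111
001000
111011
010101
010000

17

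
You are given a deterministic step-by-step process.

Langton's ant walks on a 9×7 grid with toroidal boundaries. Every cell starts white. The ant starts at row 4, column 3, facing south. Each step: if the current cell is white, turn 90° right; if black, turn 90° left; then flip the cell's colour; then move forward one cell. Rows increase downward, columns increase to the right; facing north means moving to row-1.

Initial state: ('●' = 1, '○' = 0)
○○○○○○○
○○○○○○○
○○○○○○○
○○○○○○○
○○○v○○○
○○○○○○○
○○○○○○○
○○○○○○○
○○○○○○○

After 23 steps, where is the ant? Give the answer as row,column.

3,5

step 0: ○○○○○○○
○○○○○○○
○○○○○○○
○○○○○○○
○○○v○○○
○○○○○○○
○○○○○○○
○○○○○○○
○○○○○○○
step 1: ○○○○○○○
○○○○○○○
○○○○○○○
○○○○○○○
○○<●○○○
○○○○○○○
○○○○○○○
○○○○○○○
○○○○○○○
step 2: ○○○○○○○
○○○○○○○
○○○○○○○
○○^○○○○
○○●●○○○
○○○○○○○
○○○○○○○
○○○○○○○
○○○○○○○
step 3: ○○○○○○○
○○○○○○○
○○○○○○○
○○●>○○○
○○●●○○○
○○○○○○○
○○○○○○○
○○○○○○○
○○○○○○○
step 4: ○○○○○○○
○○○○○○○
○○○○○○○
○○●●○○○
○○●v○○○
○○○○○○○
○○○○○○○
○○○○○○○
○○○○○○○
step 5: ○○○○○○○
○○○○○○○
○○○○○○○
○○●●○○○
○○●○>○○
○○○○○○○
○○○○○○○
○○○○○○○
○○○○○○○
step 6: ○○○○○○○
○○○○○○○
○○○○○○○
○○●●○○○
○○●○●○○
○○○○v○○
○○○○○○○
○○○○○○○
○○○○○○○
step 7: ○○○○○○○
○○○○○○○
○○○○○○○
○○●●○○○
○○●○●○○
○○○<●○○
○○○○○○○
○○○○○○○
○○○○○○○
step 8: ○○○○○○○
○○○○○○○
○○○○○○○
○○●●○○○
○○●^●○○
○○○●●○○
○○○○○○○
○○○○○○○
○○○○○○○
step 9: ○○○○○○○
○○○○○○○
○○○○○○○
○○●●○○○
○○●●>○○
○○○●●○○
○○○○○○○
○○○○○○○
○○○○○○○
step 10: ○○○○○○○
○○○○○○○
○○○○○○○
○○●●^○○
○○●●○○○
○○○●●○○
○○○○○○○
○○○○○○○
○○○○○○○
step 11: ○○○○○○○
○○○○○○○
○○○○○○○
○○●●●>○
○○●●○○○
○○○●●○○
○○○○○○○
○○○○○○○
○○○○○○○
step 12: ○○○○○○○
○○○○○○○
○○○○○○○
○○●●●●○
○○●●○v○
○○○●●○○
○○○○○○○
○○○○○○○
○○○○○○○
step 13: ○○○○○○○
○○○○○○○
○○○○○○○
○○●●●●○
○○●●<●○
○○○●●○○
○○○○○○○
○○○○○○○
○○○○○○○
step 14: ○○○○○○○
○○○○○○○
○○○○○○○
○○●●^●○
○○●●●●○
○○○●●○○
○○○○○○○
○○○○○○○
○○○○○○○
step 15: ○○○○○○○
○○○○○○○
○○○○○○○
○○●<○●○
○○●●●●○
○○○●●○○
○○○○○○○
○○○○○○○
○○○○○○○
step 16: ○○○○○○○
○○○○○○○
○○○○○○○
○○●○○●○
○○●v●●○
○○○●●○○
○○○○○○○
○○○○○○○
○○○○○○○
step 17: ○○○○○○○
○○○○○○○
○○○○○○○
○○●○○●○
○○●○>●○
○○○●●○○
○○○○○○○
○○○○○○○
○○○○○○○
step 18: ○○○○○○○
○○○○○○○
○○○○○○○
○○●○^●○
○○●○○●○
○○○●●○○
○○○○○○○
○○○○○○○
○○○○○○○
step 19: ○○○○○○○
○○○○○○○
○○○○○○○
○○●○●>○
○○●○○●○
○○○●●○○
○○○○○○○
○○○○○○○
○○○○○○○
step 20: ○○○○○○○
○○○○○○○
○○○○○^○
○○●○●○○
○○●○○●○
○○○●●○○
○○○○○○○
○○○○○○○
○○○○○○○
step 21: ○○○○○○○
○○○○○○○
○○○○○●>
○○●○●○○
○○●○○●○
○○○●●○○
○○○○○○○
○○○○○○○
○○○○○○○
step 22: ○○○○○○○
○○○○○○○
○○○○○●●
○○●○●○v
○○●○○●○
○○○●●○○
○○○○○○○
○○○○○○○
○○○○○○○
step 23: ○○○○○○○
○○○○○○○
○○○○○●●
○○●○●<●
○○●○○●○
○○○●●○○
○○○○○○○
○○○○○○○
○○○○○○○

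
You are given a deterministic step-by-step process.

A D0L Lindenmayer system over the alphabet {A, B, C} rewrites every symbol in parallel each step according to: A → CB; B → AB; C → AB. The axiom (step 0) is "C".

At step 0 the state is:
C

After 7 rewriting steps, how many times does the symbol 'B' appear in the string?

gen 0: C
gen 1: AB
gen 2: CBAB
gen 3: ABABCBAB
gen 4: CBABCBABABABCBAB
gen 5: ABABCBABABABCBABCBABCBABABABCBAB
gen 6: CBABCBABABABCBABCBABCBABABABCBABABABCBABABABCBABCBABCBABABABCBAB
gen 7: ABABCBABABABCBABCBABCBABABABCBABABABCBABABABCBABCBABCBABAB…ABABABCBABCBABCBABABABCBABABABCBABABABCBABCBABCBABABABCBAB  (len 128)

64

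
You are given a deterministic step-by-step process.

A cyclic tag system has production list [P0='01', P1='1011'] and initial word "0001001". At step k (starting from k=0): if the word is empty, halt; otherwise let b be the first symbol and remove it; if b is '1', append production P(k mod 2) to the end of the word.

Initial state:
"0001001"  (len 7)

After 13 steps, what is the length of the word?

t=0: "0001001"  (len 7)
t=1: "001001"  (len 6)
t=2: "01001"  (len 5)
t=3: "1001"  (len 4)
t=4: "0011011"  (len 7)
t=5: "011011"  (len 6)
t=6: "11011"  (len 5)
t=7: "101101"  (len 6)
t=8: "011011011"  (len 9)
t=9: "11011011"  (len 8)
t=10: "10110111011"  (len 11)
t=11: "011011101101"  (len 12)
t=12: "11011101101"  (len 11)
t=13: "101110110101"  (len 12)

12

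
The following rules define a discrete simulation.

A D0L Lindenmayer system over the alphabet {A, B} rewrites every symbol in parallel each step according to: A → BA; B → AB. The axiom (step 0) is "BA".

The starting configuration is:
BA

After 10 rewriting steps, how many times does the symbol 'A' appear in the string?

step 0: BA
step 1: ABBA
step 2: BAABABBA
step 3: ABBABAABBAABABBA
step 4: BAABABBAABBABAABABBABAABBAABABBA
step 5: ABBABAABBAABABBABAABABBAABBABAABBAABABBAABBABAABABBABAABBAABABBA
step 6: BAABABBAABBABAABABBABAABBAABABBAABBABAABBAABABBABAABABBAAB…ABBAABABBABAABABBAABBABAABBAABABBAABBABAABABBABAABBAABABBA  (len 128)
step 7: ABBABAABBAABABBABAABABBAABBABAABBAABABBAABBABAABABBABAABBA…ABBAABABBABAABABBAABBABAABBAABABBAABBABAABABBABAABBAABABBA  (len 256)
step 8: BAABABBAABBABAABABBABAABBAABABBAABBABAABBAABABBABAABABBAAB…ABBAABABBABAABABBAABBABAABBAABABBAABBABAABABBABAABBAABABBA  (len 512)
step 9: ABBABAABBAABABBABAABABBAABBABAABBAABABBAABBABAABABBABAABBA…ABBAABABBABAABABBAABBABAABBAABABBAABBABAABABBABAABBAABABBA  (len 1024)
step 10: BAABABBAABBABAABABBABAABBAABABBAABBABAABBAABABBABAABABBAAB…ABBAABABBABAABABBAABBABAABBAABABBAABBABAABABBABAABBAABABBA  (len 2048)

1024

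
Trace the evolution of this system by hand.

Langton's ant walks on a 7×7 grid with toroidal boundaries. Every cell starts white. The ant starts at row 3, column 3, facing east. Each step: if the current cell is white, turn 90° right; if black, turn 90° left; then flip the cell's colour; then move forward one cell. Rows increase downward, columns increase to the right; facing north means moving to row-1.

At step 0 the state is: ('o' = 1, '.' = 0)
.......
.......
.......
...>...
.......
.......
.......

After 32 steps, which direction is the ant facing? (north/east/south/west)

west

[0] .......
.......
.......
...>...
.......
.......
.......
[1] .......
.......
.......
...o...
...v...
.......
.......
[2] .......
.......
.......
...o...
..<o...
.......
.......
[3] .......
.......
.......
..^o...
..oo...
.......
.......
[4] .......
.......
.......
..o>...
..oo...
.......
.......
[5] .......
.......
...^...
..o....
..oo...
.......
.......
[6] .......
.......
...o>..
..o....
..oo...
.......
.......
[7] .......
.......
...oo..
..o.v..
..oo...
.......
.......
[8] .......
.......
...oo..
..o<o..
..oo...
.......
.......
[9] .......
.......
...^o..
..ooo..
..oo...
.......
.......
[10] .......
.......
..<.o..
..ooo..
..oo...
.......
.......
[11] .......
..^....
..o.o..
..ooo..
..oo...
.......
.......
[12] .......
..o>...
..o.o..
..ooo..
..oo...
.......
.......
[13] .......
..oo...
..ovo..
..ooo..
..oo...
.......
.......
[14] .......
..oo...
..<oo..
..ooo..
..oo...
.......
.......
[15] .......
..oo...
...oo..
..voo..
..oo...
.......
.......
[16] .......
..oo...
...oo..
...>o..
..oo...
.......
.......
[17] .......
..oo...
...^o..
....o..
..oo...
.......
.......
[18] .......
..oo...
..<.o..
....o..
..oo...
.......
.......
[19] .......
..^o...
..o.o..
....o..
..oo...
.......
.......
[20] .......
.<.o...
..o.o..
....o..
..oo...
.......
.......
[21] .^.....
.o.o...
..o.o..
....o..
..oo...
.......
.......
[22] .o>....
.o.o...
..o.o..
....o..
..oo...
.......
.......
[23] .oo....
.ovo...
..o.o..
....o..
..oo...
.......
.......
[24] .oo....
.<oo...
..o.o..
....o..
..oo...
.......
.......
[25] .oo....
..oo...
.vo.o..
....o..
..oo...
.......
.......
[26] .oo....
..oo...
<oo.o..
....o..
..oo...
.......
.......
[27] .oo....
^.oo...
ooo.o..
....o..
..oo...
.......
.......
[28] .oo....
o>oo...
ooo.o..
....o..
..oo...
.......
.......
[29] .oo....
oooo...
ovo.o..
....o..
..oo...
.......
.......
[30] .oo....
oooo...
o.>.o..
....o..
..oo...
.......
.......
[31] .oo....
oo^o...
o...o..
....o..
..oo...
.......
.......
[32] .oo....
o<.o...
o...o..
....o..
..oo...
.......
.......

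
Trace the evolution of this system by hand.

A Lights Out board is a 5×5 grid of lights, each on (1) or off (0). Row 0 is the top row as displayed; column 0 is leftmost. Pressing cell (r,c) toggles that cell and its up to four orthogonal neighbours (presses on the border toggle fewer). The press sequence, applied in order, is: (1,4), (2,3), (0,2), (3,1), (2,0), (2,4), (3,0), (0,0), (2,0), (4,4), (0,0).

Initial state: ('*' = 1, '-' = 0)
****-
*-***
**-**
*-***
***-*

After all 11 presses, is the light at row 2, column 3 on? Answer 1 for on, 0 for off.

k=0  ****-
*-***
**-**
*-***
***-*
k=1  *****
*-*--
**-*-
*-***
***-*
k=2  *****
*-**-
***-*
*-*-*
***-*
k=3  *---*
*--*-
***-*
*-*-*
***-*
k=4  *---*
*--*-
*-*-*
-*--*
*-*-*
k=5  *---*
---*-
-**-*
**--*
*-*-*
k=6  *---*
---**
-***-
**---
*-*-*
k=7  *---*
---**
****-
-----
--*-*
k=8  -*--*
*--**
****-
-----
--*-*
k=9  -*--*
---**
--**-
*----
--*-*
k=10  -*--*
---**
--**-
*---*
--**-
k=11  *---*
*--**
--**-
*---*
--**-

1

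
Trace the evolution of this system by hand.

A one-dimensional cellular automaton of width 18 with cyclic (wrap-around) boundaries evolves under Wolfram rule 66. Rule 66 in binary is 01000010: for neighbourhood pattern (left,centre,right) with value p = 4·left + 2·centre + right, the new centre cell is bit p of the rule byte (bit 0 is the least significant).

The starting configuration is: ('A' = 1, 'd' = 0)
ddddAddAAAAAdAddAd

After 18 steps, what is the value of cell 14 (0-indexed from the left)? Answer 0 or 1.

k=0  ddddAddAAAAAdAddAd
k=1  dddAddAddddAdddAdd
k=2  ddAddAddddAdddAddd
k=3  dAddAddddAdddAdddd
k=4  AddAddddAdddAddddd
k=5  ddAddddAdddAdddddA
k=6  dAddddAdddAdddddAd
k=7  AddddAdddAdddddAdd
k=8  ddddAdddAdddddAddA
k=9  dddAdddAdddddAddAd
k=10  ddAdddAdddddAddAdd
k=11  dAdddAdddddAddAddd
k=12  AdddAdddddAddAdddd
k=13  dddAdddddAddAddddA
k=14  ddAdddddAddAddddAd
k=15  dAdddddAddAddddAdd
k=16  AdddddAddAddddAddd
k=17  dddddAddAddddAdddA
k=18  ddddAddAddddAdddAd

0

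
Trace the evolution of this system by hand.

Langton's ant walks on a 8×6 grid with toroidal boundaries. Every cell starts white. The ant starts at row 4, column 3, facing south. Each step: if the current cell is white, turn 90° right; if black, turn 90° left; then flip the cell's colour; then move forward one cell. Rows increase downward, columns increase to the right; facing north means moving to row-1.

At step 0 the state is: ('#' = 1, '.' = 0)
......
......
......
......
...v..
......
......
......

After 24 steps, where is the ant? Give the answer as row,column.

[0] ......
......
......
......
...v..
......
......
......
[1] ......
......
......
......
..<#..
......
......
......
[2] ......
......
......
..^...
..##..
......
......
......
[3] ......
......
......
..#>..
..##..
......
......
......
[4] ......
......
......
..##..
..#v..
......
......
......
[5] ......
......
......
..##..
..#.>.
......
......
......
[6] ......
......
......
..##..
..#.#.
....v.
......
......
[7] ......
......
......
..##..
..#.#.
...<#.
......
......
[8] ......
......
......
..##..
..#^#.
...##.
......
......
[9] ......
......
......
..##..
..##>.
...##.
......
......
[10] ......
......
......
..##^.
..##..
...##.
......
......
[11] ......
......
......
..###>
..##..
...##.
......
......
[12] ......
......
......
..####
..##.v
...##.
......
......
[13] ......
......
......
..####
..##<#
...##.
......
......
[14] ......
......
......
..##^#
..####
...##.
......
......
[15] ......
......
......
..#<.#
..####
...##.
......
......
[16] ......
......
......
..#..#
..#v##
...##.
......
......
[17] ......
......
......
..#..#
..#.>#
...##.
......
......
[18] ......
......
......
..#.^#
..#..#
...##.
......
......
[19] ......
......
......
..#.#>
..#..#
...##.
......
......
[20] ......
......
.....^
..#.#.
..#..#
...##.
......
......
[21] ......
......
>....#
..#.#.
..#..#
...##.
......
......
[22] ......
......
#....#
v.#.#.
..#..#
...##.
......
......
[23] ......
......
#....#
#.#.#<
..#..#
...##.
......
......
[24] ......
......
#....^
#.#.##
..#..#
...##.
......
......

2,5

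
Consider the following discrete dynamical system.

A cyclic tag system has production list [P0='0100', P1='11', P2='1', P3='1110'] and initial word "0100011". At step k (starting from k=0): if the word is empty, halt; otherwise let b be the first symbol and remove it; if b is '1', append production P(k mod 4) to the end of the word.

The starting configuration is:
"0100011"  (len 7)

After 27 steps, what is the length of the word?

26

step 0: "0100011"  (len 7)
step 1: "100011"  (len 6)
step 2: "0001111"  (len 7)
step 3: "001111"  (len 6)
step 4: "01111"  (len 5)
step 5: "1111"  (len 4)
step 6: "11111"  (len 5)
step 7: "11111"  (len 5)
step 8: "11111110"  (len 8)
step 9: "11111100100"  (len 11)
step 10: "111110010011"  (len 12)
step 11: "111100100111"  (len 12)
step 12: "111001001111110"  (len 15)
step 13: "110010011111100100"  (len 18)
step 14: "1001001111110010011"  (len 19)
step 15: "0010011111100100111"  (len 19)
step 16: "010011111100100111"  (len 18)
step 17: "10011111100100111"  (len 17)
step 18: "001111110010011111"  (len 18)
step 19: "01111110010011111"  (len 17)
step 20: "1111110010011111"  (len 16)
step 21: "1111100100111110100"  (len 19)
step 22: "11110010011111010011"  (len 20)
step 23: "11100100111110100111"  (len 20)
step 24: "11001001111101001111110"  (len 23)
step 25: "10010011111010011111100100"  (len 26)
step 26: "001001111101001111110010011"  (len 27)
step 27: "01001111101001111110010011"  (len 26)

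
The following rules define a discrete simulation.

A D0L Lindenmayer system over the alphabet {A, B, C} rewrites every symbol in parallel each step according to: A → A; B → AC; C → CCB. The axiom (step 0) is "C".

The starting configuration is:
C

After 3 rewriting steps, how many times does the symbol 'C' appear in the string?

step 0: C
step 1: CCB
step 2: CCBCCBAC
step 3: CCBCCBACCCBCCBACACCB

12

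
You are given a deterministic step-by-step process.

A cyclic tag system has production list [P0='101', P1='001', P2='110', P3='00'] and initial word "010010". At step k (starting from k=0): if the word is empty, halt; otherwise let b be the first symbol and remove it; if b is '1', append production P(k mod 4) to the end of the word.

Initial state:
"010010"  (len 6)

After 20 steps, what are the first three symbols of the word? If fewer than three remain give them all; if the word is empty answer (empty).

gen 0: "010010"  (len 6)
gen 1: "10010"  (len 5)
gen 2: "0010001"  (len 7)
gen 3: "010001"  (len 6)
gen 4: "10001"  (len 5)
gen 5: "0001101"  (len 7)
gen 6: "001101"  (len 6)
gen 7: "01101"  (len 5)
gen 8: "1101"  (len 4)
gen 9: "101101"  (len 6)
gen 10: "01101001"  (len 8)
gen 11: "1101001"  (len 7)
gen 12: "10100100"  (len 8)
gen 13: "0100100101"  (len 10)
gen 14: "100100101"  (len 9)
gen 15: "00100101110"  (len 11)
gen 16: "0100101110"  (len 10)
gen 17: "100101110"  (len 9)
gen 18: "00101110001"  (len 11)
gen 19: "0101110001"  (len 10)
gen 20: "101110001"  (len 9)

101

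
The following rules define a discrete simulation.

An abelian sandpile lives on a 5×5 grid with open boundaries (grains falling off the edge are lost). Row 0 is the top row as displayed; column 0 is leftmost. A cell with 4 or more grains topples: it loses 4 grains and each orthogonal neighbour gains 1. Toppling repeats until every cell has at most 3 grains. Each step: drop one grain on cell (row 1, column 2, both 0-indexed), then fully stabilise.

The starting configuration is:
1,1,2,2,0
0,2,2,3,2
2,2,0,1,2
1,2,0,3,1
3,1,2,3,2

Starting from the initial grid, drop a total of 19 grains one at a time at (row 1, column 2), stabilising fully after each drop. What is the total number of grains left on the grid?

k=0  1,1,2,2,0
0,2,2,3,2
2,2,0,1,2
1,2,0,3,1
3,1,2,3,2
k=1  1,1,2,2,0
0,2,3,3,2
2,2,0,1,2
1,2,0,3,1
3,1,2,3,2
k=2  1,1,3,3,0
0,3,1,0,3
2,2,1,2,2
1,2,0,3,1
3,1,2,3,2
k=3  1,1,3,3,0
0,3,2,0,3
2,2,1,2,2
1,2,0,3,1
3,1,2,3,2
k=4  1,1,3,3,0
0,3,3,0,3
2,2,1,2,2
1,2,0,3,1
3,1,2,3,2
k=5  1,3,1,0,1
1,0,2,2,3
2,3,2,2,2
1,2,0,3,1
3,1,2,3,2
k=6  1,3,1,0,1
1,0,3,2,3
2,3,2,2,2
1,2,0,3,1
3,1,2,3,2
k=7  1,3,2,0,1
1,1,0,3,3
2,3,3,2,2
1,2,0,3,1
3,1,2,3,2
k=8  1,3,2,0,1
1,1,1,3,3
2,3,3,2,2
1,2,0,3,1
3,1,2,3,2
k=9  1,3,2,0,1
1,1,2,3,3
2,3,3,2,2
1,2,0,3,1
3,1,2,3,2
k=10  1,3,2,0,1
1,1,3,3,3
2,3,3,2,2
1,2,0,3,1
3,1,2,3,2
k=11  1,3,3,1,2
1,3,2,2,1
3,0,2,2,0
1,3,2,1,3
3,1,3,0,3
k=12  1,3,3,1,2
1,3,3,2,1
3,0,2,2,0
1,3,2,1,3
3,1,3,0,3
k=13  2,1,1,2,2
2,1,2,3,1
3,1,3,2,0
1,3,2,1,3
3,1,3,0,3
k=14  2,1,1,2,2
2,1,3,3,1
3,1,3,2,0
1,3,2,1,3
3,1,3,0,3
k=15  2,1,2,3,2
2,2,2,1,2
3,2,1,0,1
1,3,3,2,3
3,1,3,0,3
k=16  2,1,2,3,2
2,2,3,1,2
3,2,1,0,1
1,3,3,2,3
3,1,3,0,3
k=17  2,1,3,3,2
2,3,0,2,2
3,2,2,0,1
1,3,3,2,3
3,1,3,0,3
k=18  2,1,3,3,2
2,3,1,2,2
3,2,2,0,1
1,3,3,2,3
3,1,3,0,3
k=19  2,1,3,3,2
2,3,2,2,2
3,2,2,0,1
1,3,3,2,3
3,1,3,0,3

52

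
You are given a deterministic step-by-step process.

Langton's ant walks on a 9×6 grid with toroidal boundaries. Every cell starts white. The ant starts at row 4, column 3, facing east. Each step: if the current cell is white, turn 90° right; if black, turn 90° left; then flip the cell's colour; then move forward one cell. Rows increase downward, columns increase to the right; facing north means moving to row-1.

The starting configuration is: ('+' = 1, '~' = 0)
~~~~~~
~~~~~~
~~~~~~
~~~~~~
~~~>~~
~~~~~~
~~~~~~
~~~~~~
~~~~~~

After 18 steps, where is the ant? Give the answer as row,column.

3,2

step 0: ~~~~~~
~~~~~~
~~~~~~
~~~~~~
~~~>~~
~~~~~~
~~~~~~
~~~~~~
~~~~~~
step 1: ~~~~~~
~~~~~~
~~~~~~
~~~~~~
~~~+~~
~~~v~~
~~~~~~
~~~~~~
~~~~~~
step 2: ~~~~~~
~~~~~~
~~~~~~
~~~~~~
~~~+~~
~~<+~~
~~~~~~
~~~~~~
~~~~~~
step 3: ~~~~~~
~~~~~~
~~~~~~
~~~~~~
~~^+~~
~~++~~
~~~~~~
~~~~~~
~~~~~~
step 4: ~~~~~~
~~~~~~
~~~~~~
~~~~~~
~~+>~~
~~++~~
~~~~~~
~~~~~~
~~~~~~
step 5: ~~~~~~
~~~~~~
~~~~~~
~~~^~~
~~+~~~
~~++~~
~~~~~~
~~~~~~
~~~~~~
step 6: ~~~~~~
~~~~~~
~~~~~~
~~~+>~
~~+~~~
~~++~~
~~~~~~
~~~~~~
~~~~~~
step 7: ~~~~~~
~~~~~~
~~~~~~
~~~++~
~~+~v~
~~++~~
~~~~~~
~~~~~~
~~~~~~
step 8: ~~~~~~
~~~~~~
~~~~~~
~~~++~
~~+<+~
~~++~~
~~~~~~
~~~~~~
~~~~~~
step 9: ~~~~~~
~~~~~~
~~~~~~
~~~^+~
~~+++~
~~++~~
~~~~~~
~~~~~~
~~~~~~
step 10: ~~~~~~
~~~~~~
~~~~~~
~~<~+~
~~+++~
~~++~~
~~~~~~
~~~~~~
~~~~~~
step 11: ~~~~~~
~~~~~~
~~^~~~
~~+~+~
~~+++~
~~++~~
~~~~~~
~~~~~~
~~~~~~
step 12: ~~~~~~
~~~~~~
~~+>~~
~~+~+~
~~+++~
~~++~~
~~~~~~
~~~~~~
~~~~~~
step 13: ~~~~~~
~~~~~~
~~++~~
~~+v+~
~~+++~
~~++~~
~~~~~~
~~~~~~
~~~~~~
step 14: ~~~~~~
~~~~~~
~~++~~
~~<++~
~~+++~
~~++~~
~~~~~~
~~~~~~
~~~~~~
step 15: ~~~~~~
~~~~~~
~~++~~
~~~++~
~~v++~
~~++~~
~~~~~~
~~~~~~
~~~~~~
step 16: ~~~~~~
~~~~~~
~~++~~
~~~++~
~~~>+~
~~++~~
~~~~~~
~~~~~~
~~~~~~
step 17: ~~~~~~
~~~~~~
~~++~~
~~~^+~
~~~~+~
~~++~~
~~~~~~
~~~~~~
~~~~~~
step 18: ~~~~~~
~~~~~~
~~++~~
~~<~+~
~~~~+~
~~++~~
~~~~~~
~~~~~~
~~~~~~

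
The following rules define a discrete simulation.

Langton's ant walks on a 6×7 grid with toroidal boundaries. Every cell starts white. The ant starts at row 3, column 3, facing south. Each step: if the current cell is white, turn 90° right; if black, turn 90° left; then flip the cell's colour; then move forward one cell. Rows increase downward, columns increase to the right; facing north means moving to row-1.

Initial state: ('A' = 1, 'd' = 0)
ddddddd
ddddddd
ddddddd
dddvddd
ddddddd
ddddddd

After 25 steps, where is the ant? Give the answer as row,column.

1,4

t=0: ddddddd
ddddddd
ddddddd
dddvddd
ddddddd
ddddddd
t=1: ddddddd
ddddddd
ddddddd
dd<Addd
ddddddd
ddddddd
t=2: ddddddd
ddddddd
dd^dddd
ddAAddd
ddddddd
ddddddd
t=3: ddddddd
ddddddd
ddA>ddd
ddAAddd
ddddddd
ddddddd
t=4: ddddddd
ddddddd
ddAAddd
ddAvddd
ddddddd
ddddddd
t=5: ddddddd
ddddddd
ddAAddd
ddAd>dd
ddddddd
ddddddd
t=6: ddddddd
ddddddd
ddAAddd
ddAdAdd
ddddvdd
ddddddd
t=7: ddddddd
ddddddd
ddAAddd
ddAdAdd
ddd<Add
ddddddd
t=8: ddddddd
ddddddd
ddAAddd
ddA^Add
dddAAdd
ddddddd
t=9: ddddddd
ddddddd
ddAAddd
ddAA>dd
dddAAdd
ddddddd
t=10: ddddddd
ddddddd
ddAA^dd
ddAAddd
dddAAdd
ddddddd
t=11: ddddddd
ddddddd
ddAAA>d
ddAAddd
dddAAdd
ddddddd
t=12: ddddddd
ddddddd
ddAAAAd
ddAAdvd
dddAAdd
ddddddd
t=13: ddddddd
ddddddd
ddAAAAd
ddAA<Ad
dddAAdd
ddddddd
t=14: ddddddd
ddddddd
ddAA^Ad
ddAAAAd
dddAAdd
ddddddd
t=15: ddddddd
ddddddd
ddA<dAd
ddAAAAd
dddAAdd
ddddddd
t=16: ddddddd
ddddddd
ddAddAd
ddAvAAd
dddAAdd
ddddddd
t=17: ddddddd
ddddddd
ddAddAd
ddAd>Ad
dddAAdd
ddddddd
t=18: ddddddd
ddddddd
ddAd^Ad
ddAddAd
dddAAdd
ddddddd
t=19: ddddddd
ddddddd
ddAdA>d
ddAddAd
dddAAdd
ddddddd
t=20: ddddddd
ddddd^d
ddAdAdd
ddAddAd
dddAAdd
ddddddd
t=21: ddddddd
dddddA>
ddAdAdd
ddAddAd
dddAAdd
ddddddd
t=22: ddddddd
dddddAA
ddAdAdv
ddAddAd
dddAAdd
ddddddd
t=23: ddddddd
dddddAA
ddAdA<A
ddAddAd
dddAAdd
ddddddd
t=24: ddddddd
ddddd^A
ddAdAAA
ddAddAd
dddAAdd
ddddddd
t=25: ddddddd
dddd<dA
ddAdAAA
ddAddAd
dddAAdd
ddddddd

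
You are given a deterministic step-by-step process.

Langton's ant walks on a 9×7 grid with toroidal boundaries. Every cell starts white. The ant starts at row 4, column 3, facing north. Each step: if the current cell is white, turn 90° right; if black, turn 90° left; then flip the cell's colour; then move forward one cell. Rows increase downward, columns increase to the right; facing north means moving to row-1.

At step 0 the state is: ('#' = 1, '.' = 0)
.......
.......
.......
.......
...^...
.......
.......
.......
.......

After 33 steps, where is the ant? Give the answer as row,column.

6,2

[0] .......
.......
.......
.......
...^...
.......
.......
.......
.......
[1] .......
.......
.......
.......
...#>..
.......
.......
.......
.......
[2] .......
.......
.......
.......
...##..
....v..
.......
.......
.......
[3] .......
.......
.......
.......
...##..
...<#..
.......
.......
.......
[4] .......
.......
.......
.......
...^#..
...##..
.......
.......
.......
[5] .......
.......
.......
.......
..<.#..
...##..
.......
.......
.......
[6] .......
.......
.......
..^....
..#.#..
...##..
.......
.......
.......
[7] .......
.......
.......
..#>...
..#.#..
...##..
.......
.......
.......
[8] .......
.......
.......
..##...
..#v#..
...##..
.......
.......
.......
[9] .......
.......
.......
..##...
..<##..
...##..
.......
.......
.......
[10] .......
.......
.......
..##...
...##..
..v##..
.......
.......
.......
[11] .......
.......
.......
..##...
...##..
.<###..
.......
.......
.......
[12] .......
.......
.......
..##...
.^.##..
.####..
.......
.......
.......
[13] .......
.......
.......
..##...
.#>##..
.####..
.......
.......
.......
[14] .......
.......
.......
..##...
.####..
.#v##..
.......
.......
.......
[15] .......
.......
.......
..##...
.####..
.#.>#..
.......
.......
.......
[16] .......
.......
.......
..##...
.##^#..
.#..#..
.......
.......
.......
[17] .......
.......
.......
..##...
.#<.#..
.#..#..
.......
.......
.......
[18] .......
.......
.......
..##...
.#..#..
.#v.#..
.......
.......
.......
[19] .......
.......
.......
..##...
.#..#..
.<#.#..
.......
.......
.......
[20] .......
.......
.......
..##...
.#..#..
..#.#..
.v.....
.......
.......
[21] .......
.......
.......
..##...
.#..#..
..#.#..
<#.....
.......
.......
[22] .......
.......
.......
..##...
.#..#..
^.#.#..
##.....
.......
.......
[23] .......
.......
.......
..##...
.#..#..
#>#.#..
##.....
.......
.......
[24] .......
.......
.......
..##...
.#..#..
###.#..
#v.....
.......
.......
[25] .......
.......
.......
..##...
.#..#..
###.#..
#.>....
.......
.......
[26] .......
.......
.......
..##...
.#..#..
###.#..
#.#....
..v....
.......
[27] .......
.......
.......
..##...
.#..#..
###.#..
#.#....
.<#....
.......
[28] .......
.......
.......
..##...
.#..#..
###.#..
#^#....
.##....
.......
[29] .......
.......
.......
..##...
.#..#..
###.#..
##>....
.##....
.......
[30] .......
.......
.......
..##...
.#..#..
##^.#..
##.....
.##....
.......
[31] .......
.......
.......
..##...
.#..#..
#<..#..
##.....
.##....
.......
[32] .......
.......
.......
..##...
.#..#..
#...#..
#v.....
.##....
.......
[33] .......
.......
.......
..##...
.#..#..
#...#..
#.>....
.##....
.......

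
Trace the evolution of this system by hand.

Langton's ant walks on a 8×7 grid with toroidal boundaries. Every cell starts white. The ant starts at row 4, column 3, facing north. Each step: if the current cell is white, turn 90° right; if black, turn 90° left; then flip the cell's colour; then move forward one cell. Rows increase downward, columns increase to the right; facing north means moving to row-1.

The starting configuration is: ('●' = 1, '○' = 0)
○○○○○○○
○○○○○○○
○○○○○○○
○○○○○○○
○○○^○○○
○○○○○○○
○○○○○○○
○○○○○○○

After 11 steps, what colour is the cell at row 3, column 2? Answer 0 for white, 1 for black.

step 0: ○○○○○○○
○○○○○○○
○○○○○○○
○○○○○○○
○○○^○○○
○○○○○○○
○○○○○○○
○○○○○○○
step 1: ○○○○○○○
○○○○○○○
○○○○○○○
○○○○○○○
○○○●>○○
○○○○○○○
○○○○○○○
○○○○○○○
step 2: ○○○○○○○
○○○○○○○
○○○○○○○
○○○○○○○
○○○●●○○
○○○○v○○
○○○○○○○
○○○○○○○
step 3: ○○○○○○○
○○○○○○○
○○○○○○○
○○○○○○○
○○○●●○○
○○○<●○○
○○○○○○○
○○○○○○○
step 4: ○○○○○○○
○○○○○○○
○○○○○○○
○○○○○○○
○○○^●○○
○○○●●○○
○○○○○○○
○○○○○○○
step 5: ○○○○○○○
○○○○○○○
○○○○○○○
○○○○○○○
○○<○●○○
○○○●●○○
○○○○○○○
○○○○○○○
step 6: ○○○○○○○
○○○○○○○
○○○○○○○
○○^○○○○
○○●○●○○
○○○●●○○
○○○○○○○
○○○○○○○
step 7: ○○○○○○○
○○○○○○○
○○○○○○○
○○●>○○○
○○●○●○○
○○○●●○○
○○○○○○○
○○○○○○○
step 8: ○○○○○○○
○○○○○○○
○○○○○○○
○○●●○○○
○○●v●○○
○○○●●○○
○○○○○○○
○○○○○○○
step 9: ○○○○○○○
○○○○○○○
○○○○○○○
○○●●○○○
○○<●●○○
○○○●●○○
○○○○○○○
○○○○○○○
step 10: ○○○○○○○
○○○○○○○
○○○○○○○
○○●●○○○
○○○●●○○
○○v●●○○
○○○○○○○
○○○○○○○
step 11: ○○○○○○○
○○○○○○○
○○○○○○○
○○●●○○○
○○○●●○○
○<●●●○○
○○○○○○○
○○○○○○○

1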